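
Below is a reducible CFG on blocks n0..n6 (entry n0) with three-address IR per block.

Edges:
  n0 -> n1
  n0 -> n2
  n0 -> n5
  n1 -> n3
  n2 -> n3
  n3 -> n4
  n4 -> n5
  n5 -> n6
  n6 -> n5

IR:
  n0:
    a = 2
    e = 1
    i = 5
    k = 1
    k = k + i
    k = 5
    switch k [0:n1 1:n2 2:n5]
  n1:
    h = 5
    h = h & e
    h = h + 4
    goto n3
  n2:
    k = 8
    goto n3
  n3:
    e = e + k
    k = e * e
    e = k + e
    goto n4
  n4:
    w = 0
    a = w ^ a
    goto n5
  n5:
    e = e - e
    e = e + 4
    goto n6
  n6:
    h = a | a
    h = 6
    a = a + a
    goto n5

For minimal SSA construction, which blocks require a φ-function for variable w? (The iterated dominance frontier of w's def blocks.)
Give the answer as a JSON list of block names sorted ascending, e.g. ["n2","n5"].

Answer: ["n5"]

Working:
idom tree: n1←n0 n2←n0 n3←n0 n4←n3 n5←n0 n6←n5
Join-block Dom:
  n3: preds {n1,n2}: {n0,n1} ∩ {n0,n2} = {n0}; idom=n0
  n5: preds {n0,n4,n6}: {n0} ∩ {n0,n3,n4} ∩ {n0,n5,n6} = {n0}; idom=n0

DF derivation:
  join n3 pred n1: n1 stop@n0
  join n3 pred n2: n2 stop@n0
  join n5 pred n0: · stop@n0
  join n5 pred n4: n4→n3 stop@n0
  join n5 pred n6: n6→n5 stop@n0
  DF(n0)=∅
  DF(n1)={n3}
  DF(n2)={n3}
  DF(n3)={n5}
  DF(n4)={n5}
  DF(n5)={n5}
  DF(n6)={n5}

φ for w: defs {n4}
  DF⁺ = {n5}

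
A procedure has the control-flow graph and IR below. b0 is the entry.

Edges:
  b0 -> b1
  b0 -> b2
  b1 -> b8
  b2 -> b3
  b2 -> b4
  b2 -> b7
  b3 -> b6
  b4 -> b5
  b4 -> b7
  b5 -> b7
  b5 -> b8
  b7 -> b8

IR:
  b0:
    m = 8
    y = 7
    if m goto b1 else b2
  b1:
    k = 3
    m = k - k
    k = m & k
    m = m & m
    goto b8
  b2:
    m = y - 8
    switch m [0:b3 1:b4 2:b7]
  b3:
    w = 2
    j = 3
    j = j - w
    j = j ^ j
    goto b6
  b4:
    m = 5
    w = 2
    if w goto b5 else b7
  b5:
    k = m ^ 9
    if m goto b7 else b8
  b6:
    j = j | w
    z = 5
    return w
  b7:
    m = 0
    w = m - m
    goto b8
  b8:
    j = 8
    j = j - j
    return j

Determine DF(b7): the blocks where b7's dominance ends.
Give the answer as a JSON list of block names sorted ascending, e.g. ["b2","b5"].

idom tree: b1←b0 b2←b0 b3←b2 b4←b2 b5←b4 b6←b3 b7←b2 b8←b0
Join-block Dom:
  b7: preds {b2,b4,b5}: {b0,b2} ∩ {b0,b2,b4} ∩ {b0,b2,b4,b5} = {b0,b2}; idom=b2
  b8: preds {b1,b5,b7}: {b0,b1} ∩ {b0,b2,b4,b5} ∩ {b0,b2,b7} = {b0}; idom=b0

DF walk-up:
  b7←b2: walk · to b2
  b7←b4: walk b4 to b2
  b7←b5: walk b5→b4 to b2
  b8←b1: walk b1 to b0
  b8←b5: walk b5→b4→b2 to b0
  b8←b7: walk b7→b2 to b0
  b0: DF=∅
  b1: DF={b8}
  b2: DF={b8}
  b3: DF=∅
  b4: DF={b7,b8}
  b5: DF={b7,b8}
  b6: DF=∅
  b7: DF={b8}
  b8: DF=∅

DF(b7) = ["b8"]

Answer: ["b8"]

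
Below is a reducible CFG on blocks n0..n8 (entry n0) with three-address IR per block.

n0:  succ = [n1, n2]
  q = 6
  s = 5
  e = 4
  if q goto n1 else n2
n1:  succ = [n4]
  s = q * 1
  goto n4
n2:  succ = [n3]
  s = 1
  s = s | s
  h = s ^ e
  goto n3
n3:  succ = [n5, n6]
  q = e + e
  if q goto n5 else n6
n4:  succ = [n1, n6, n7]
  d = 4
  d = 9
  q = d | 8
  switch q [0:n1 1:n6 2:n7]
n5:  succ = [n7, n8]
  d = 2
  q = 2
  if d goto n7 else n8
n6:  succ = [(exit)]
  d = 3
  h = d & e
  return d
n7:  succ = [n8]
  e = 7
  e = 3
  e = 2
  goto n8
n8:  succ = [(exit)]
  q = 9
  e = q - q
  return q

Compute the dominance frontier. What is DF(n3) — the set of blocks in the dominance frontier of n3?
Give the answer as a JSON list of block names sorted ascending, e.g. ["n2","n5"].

Answer: ["n6", "n7", "n8"]

Analysis:
idom tree: n1←n0 n2←n0 n3←n2 n4←n1 n5←n3 n6←n0 n7←n0 n8←n0
Dom∩ at merges:
  n1: preds {n0,n4}: {n0} ∩ {n0,n1,n4} = {n0}; idom=n0
  n6: preds {n3,n4}: {n0,n2,n3} ∩ {n0,n1,n4} = {n0}; idom=n0
  n7: preds {n4,n5}: {n0,n1,n4} ∩ {n0,n2,n3,n5} = {n0}; idom=n0
  n8: preds {n5,n7}: {n0,n2,n3,n5} ∩ {n0,n7} = {n0}; idom=n0

DF derivation:
  join n1 pred n0: · stop@n0
  join n1 pred n4: n4→n1 stop@n0
  join n6 pred n3: n3→n2 stop@n0
  join n6 pred n4: n4→n1 stop@n0
  join n7 pred n4: n4→n1 stop@n0
  join n7 pred n5: n5→n3→n2 stop@n0
  join n8 pred n5: n5→n3→n2 stop@n0
  join n8 pred n7: n7 stop@n0
  n0 → ∅
  n1 → {n1,n6,n7}
  n2 → {n6,n7,n8}
  n3 → {n6,n7,n8}
  n4 → {n1,n6,n7}
  n5 → {n7,n8}
  n6 → ∅
  n7 → {n8}
  n8 → ∅

DF(n3) = ["n6", "n7", "n8"]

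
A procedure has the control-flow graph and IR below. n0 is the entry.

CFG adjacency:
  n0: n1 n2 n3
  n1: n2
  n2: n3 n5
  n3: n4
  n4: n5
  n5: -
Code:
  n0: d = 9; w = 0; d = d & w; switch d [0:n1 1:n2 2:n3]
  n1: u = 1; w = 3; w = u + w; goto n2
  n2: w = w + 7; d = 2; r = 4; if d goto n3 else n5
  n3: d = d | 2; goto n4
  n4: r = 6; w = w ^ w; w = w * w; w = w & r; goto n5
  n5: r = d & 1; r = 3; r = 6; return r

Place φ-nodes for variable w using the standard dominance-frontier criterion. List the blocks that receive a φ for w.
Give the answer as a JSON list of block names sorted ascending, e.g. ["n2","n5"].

idom tree: n1←n0 n2←n0 n3←n0 n4←n3 n5←n0
Dom at joins:
  n2: preds {n0,n1}: {n0} ∩ {n0,n1} = {n0}; idom=n0
  n3: preds {n0,n2}: {n0} ∩ {n0,n2} = {n0}; idom=n0
  n5: preds {n2,n4}: {n0,n2} ∩ {n0,n3,n4} = {n0}; idom=n0

Frontier:
  n2←n0: walk · to n0
  n2←n1: walk n1 to n0
  n3←n0: walk · to n0
  n3←n2: walk n2 to n0
  n5←n2: walk n2 to n0
  n5←n4: walk n4→n3 to n0
  n0: DF=∅
  n1: DF={n2}
  n2: DF={n3,n5}
  n3: DF={n5}
  n4: DF={n5}
  n5: DF=∅

φ for w: defs {n0,n1,n2,n4}
  DF⁺ = {n2,n3,n5}

Answer: ["n2", "n3", "n5"]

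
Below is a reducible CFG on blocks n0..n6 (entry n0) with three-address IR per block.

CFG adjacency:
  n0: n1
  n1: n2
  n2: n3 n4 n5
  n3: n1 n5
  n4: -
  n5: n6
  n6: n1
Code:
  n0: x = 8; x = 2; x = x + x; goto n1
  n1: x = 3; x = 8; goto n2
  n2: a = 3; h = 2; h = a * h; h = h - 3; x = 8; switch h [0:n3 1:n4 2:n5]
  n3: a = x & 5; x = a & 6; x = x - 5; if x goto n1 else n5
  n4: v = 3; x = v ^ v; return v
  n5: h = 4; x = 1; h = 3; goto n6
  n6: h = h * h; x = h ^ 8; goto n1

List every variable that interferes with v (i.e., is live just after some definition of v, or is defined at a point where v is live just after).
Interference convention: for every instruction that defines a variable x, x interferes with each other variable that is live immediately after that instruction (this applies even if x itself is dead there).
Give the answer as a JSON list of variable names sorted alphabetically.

Answer: ["x"]

Derivation:
Block summaries:
  n0 def {x} use ∅
  n1 def {x} use ∅
  n2 def {a,h,x} use ∅
  n3 def {a,x} use {x}
  n4 def {v,x} use ∅
  n5 def {h,x} use ∅
  n6 def {h,x} use {h}

Backward fixpoint:
  n0: in=∅ out=∅
  n1: in=∅ out=∅
  n2: in=∅ out={x}
  n3: in={x} out=∅
  n4: in=∅ out=∅
  n5: in=∅ out={h}
  n6: in={h} out=∅

Conflict graph:
  a: {h}
  h: {a,x}
  v: {x}
  x: {h,v}

N(v) = ["x"]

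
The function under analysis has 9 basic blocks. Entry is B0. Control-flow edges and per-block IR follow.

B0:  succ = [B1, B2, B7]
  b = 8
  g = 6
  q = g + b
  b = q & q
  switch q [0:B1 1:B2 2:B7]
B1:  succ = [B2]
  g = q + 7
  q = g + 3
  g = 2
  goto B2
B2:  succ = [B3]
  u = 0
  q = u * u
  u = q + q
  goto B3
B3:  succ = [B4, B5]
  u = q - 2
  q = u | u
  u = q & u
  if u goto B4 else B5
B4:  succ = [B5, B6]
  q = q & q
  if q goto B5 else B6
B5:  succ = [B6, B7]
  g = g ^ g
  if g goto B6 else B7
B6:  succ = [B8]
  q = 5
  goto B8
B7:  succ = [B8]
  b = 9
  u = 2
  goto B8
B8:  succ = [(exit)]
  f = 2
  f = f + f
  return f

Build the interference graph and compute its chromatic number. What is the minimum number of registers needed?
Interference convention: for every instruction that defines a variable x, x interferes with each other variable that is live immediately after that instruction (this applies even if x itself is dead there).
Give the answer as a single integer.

def/use:
  B0: def={b,g,q} ue=∅
  B1: def={g,q} ue={q}
  B2: def={q,u} ue=∅
  B3: def={q,u} ue={q}
  B4: def={q} ue={q}
  B5: def={g} ue={g}
  B6: def={q} ue=∅
  B7: def={b,u} ue=∅
  B8: def={f} ue=∅

Live sets:
  B0: in=∅ out={g,q}
  B1: in={q} out={g}
  B2: in={g} out={g,q}
  B3: in={g,q} out={g,q}
  B4: in={g,q} out={g}
  B5: in={g} out=∅
  B6: in=∅ out=∅
  B7: in=∅ out=∅
  B8: in=∅ out=∅

Interfere edges:
  b↔{g,q}
  f↔∅
  g↔{b,q,u}
  q↔{b,g,u}
  u↔{g,q}

Chromatic number:
  clique {b,g,q} ⇒ need ≥ 3
  assign b→r2 f→r0 g→r0 q→r1 u→r2 — no edge inside a register ⇒ χ ≤ 3
  χ = 3

Answer: 3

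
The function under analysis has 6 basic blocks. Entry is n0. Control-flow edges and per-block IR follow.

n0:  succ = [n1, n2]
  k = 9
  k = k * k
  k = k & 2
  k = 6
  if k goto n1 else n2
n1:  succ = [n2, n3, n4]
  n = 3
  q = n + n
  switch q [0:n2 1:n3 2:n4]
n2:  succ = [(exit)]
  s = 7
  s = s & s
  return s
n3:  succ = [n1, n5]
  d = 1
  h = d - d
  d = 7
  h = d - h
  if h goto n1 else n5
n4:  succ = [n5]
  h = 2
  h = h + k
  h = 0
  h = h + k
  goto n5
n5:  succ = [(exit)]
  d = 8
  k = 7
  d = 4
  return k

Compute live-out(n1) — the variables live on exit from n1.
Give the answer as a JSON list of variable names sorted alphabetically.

Answer: ["k"]

Derivation:
def/use:
  n0: def={k} ue=∅
  n1: def={n,q} ue=∅
  n2: def={s} ue=∅
  n3: def={d,h} ue=∅
  n4: def={h} ue={k}
  n5: def={d,k} ue=∅

Backward fixpoint:
  n0 li=∅ lo={k}
  n1 li={k} lo={k}
  n2 li=∅ lo=∅
  n3 li={k} lo={k}
  n4 li={k} lo=∅
  n5 li=∅ lo=∅

live-out(n1) = ["k"]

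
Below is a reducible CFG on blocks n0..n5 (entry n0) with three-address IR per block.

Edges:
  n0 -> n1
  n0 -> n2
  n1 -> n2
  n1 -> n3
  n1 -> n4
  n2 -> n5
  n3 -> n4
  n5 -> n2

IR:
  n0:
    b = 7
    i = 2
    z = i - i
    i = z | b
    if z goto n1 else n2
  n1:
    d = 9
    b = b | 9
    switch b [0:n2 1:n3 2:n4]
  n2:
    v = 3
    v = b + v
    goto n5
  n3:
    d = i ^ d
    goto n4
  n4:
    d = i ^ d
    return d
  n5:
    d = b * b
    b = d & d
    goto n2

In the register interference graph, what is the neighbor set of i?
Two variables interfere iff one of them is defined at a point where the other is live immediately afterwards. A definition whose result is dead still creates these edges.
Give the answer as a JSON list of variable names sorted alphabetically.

Per-block:
  n0: def={b,i,z} ue=∅
  n1: def={b,d} ue={b}
  n2: def={v} ue={b}
  n3: def={d} ue={d,i}
  n4: def={d} ue={d,i}
  n5: def={b,d} ue={b}

Liveness:
  n0 li=∅ lo={b,i}
  n1 li={b,i} lo={b,d,i}
  n2 li={b} lo={b}
  n3 li={d,i} lo={d,i}
  n4 li={d,i} lo=∅
  n5 li={b} lo={b}

Interference:
  b: {d,i,v,z}
  d: {b,i}
  i: {b,d,z}
  v: {b}
  z: {b,i}

N(i) = ["b", "d", "z"]

Answer: ["b", "d", "z"]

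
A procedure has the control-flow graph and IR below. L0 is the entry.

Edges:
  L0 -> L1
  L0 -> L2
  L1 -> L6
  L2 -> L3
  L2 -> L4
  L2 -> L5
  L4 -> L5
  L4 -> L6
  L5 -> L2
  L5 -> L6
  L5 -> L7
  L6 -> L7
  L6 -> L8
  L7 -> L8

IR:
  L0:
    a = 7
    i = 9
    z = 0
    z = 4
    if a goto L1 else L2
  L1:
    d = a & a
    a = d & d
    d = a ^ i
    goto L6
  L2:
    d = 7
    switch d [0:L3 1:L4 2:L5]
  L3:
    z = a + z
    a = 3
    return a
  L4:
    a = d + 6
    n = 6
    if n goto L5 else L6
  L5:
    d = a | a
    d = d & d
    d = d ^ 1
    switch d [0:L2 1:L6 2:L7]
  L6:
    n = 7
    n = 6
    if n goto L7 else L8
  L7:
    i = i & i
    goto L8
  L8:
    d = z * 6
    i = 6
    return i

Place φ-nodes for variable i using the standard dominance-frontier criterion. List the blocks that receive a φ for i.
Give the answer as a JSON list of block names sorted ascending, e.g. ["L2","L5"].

Answer: ["L8"]

Derivation:
idom tree: L1←L0 L2←L0 L3←L2 L4←L2 L5←L2 L6←L0 L7←L0 L8←L0
Dom at joins:
  L2: preds {L0,L5}: {L0} ∩ {L0,L2,L5} = {L0}; idom=L0
  L5: preds {L2,L4}: {L0,L2} ∩ {L0,L2,L4} = {L0,L2}; idom=L2
  L6: preds {L1,L4,L5}: {L0,L1} ∩ {L0,L2,L4} ∩ {L0,L2,L5} = {L0}; idom=L0
  L7: preds {L5,L6}: {L0,L2,L5} ∩ {L0,L6} = {L0}; idom=L0
  L8: preds {L6,L7}: {L0,L6} ∩ {L0,L7} = {L0}; idom=L0

DF derivation:
  join L2 pred L0: · stop@L0
  join L2 pred L5: L5→L2 stop@L0
  join L5 pred L2: · stop@L2
  join L5 pred L4: L4 stop@L2
  join L6 pred L1: L1 stop@L0
  join L6 pred L4: L4→L2 stop@L0
  join L6 pred L5: L5→L2 stop@L0
  join L7 pred L5: L5→L2 stop@L0
  join L7 pred L6: L6 stop@L0
  join L8 pred L6: L6 stop@L0
  join L8 pred L7: L7 stop@L0
  L0: DF=∅
  L1: DF={L6}
  L2: DF={L2,L6,L7}
  L3: DF=∅
  L4: DF={L5,L6}
  L5: DF={L2,L6,L7}
  L6: DF={L7,L8}
  L7: DF={L8}
  L8: DF=∅

φ for i: defs {L0,L7,L8}
  DF⁺ = {L8}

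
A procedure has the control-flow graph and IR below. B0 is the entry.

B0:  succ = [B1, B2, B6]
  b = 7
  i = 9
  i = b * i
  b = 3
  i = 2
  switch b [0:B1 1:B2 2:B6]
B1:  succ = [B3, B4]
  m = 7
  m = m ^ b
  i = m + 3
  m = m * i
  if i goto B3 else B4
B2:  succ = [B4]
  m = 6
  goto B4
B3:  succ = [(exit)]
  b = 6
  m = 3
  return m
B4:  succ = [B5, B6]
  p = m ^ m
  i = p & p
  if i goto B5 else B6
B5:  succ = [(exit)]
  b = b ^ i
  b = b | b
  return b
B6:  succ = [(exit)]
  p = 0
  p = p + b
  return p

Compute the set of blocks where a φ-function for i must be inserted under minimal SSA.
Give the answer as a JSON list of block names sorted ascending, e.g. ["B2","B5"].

Answer: ["B4", "B6"]

Derivation:
idom tree: B1←B0 B2←B0 B3←B1 B4←B0 B5←B4 B6←B0
Dom∩ at merges:
  B4: preds {B1,B2}: {B0,B1} ∩ {B0,B2} = {B0}; idom=B0
  B6: preds {B0,B4}: {B0} ∩ {B0,B4} = {B0}; idom=B0

DF walk-up:
  join B4 pred B1: B1 stop@B0
  join B4 pred B2: B2 stop@B0
  join B6 pred B0: · stop@B0
  join B6 pred B4: B4 stop@B0
  B0: DF=∅
  B1: DF={B4}
  B2: DF={B4}
  B3: DF=∅
  B4: DF={B6}
  B5: DF=∅
  B6: DF=∅

φ for i: defs {B0,B1,B4}
  DF⁺ = {B4,B6}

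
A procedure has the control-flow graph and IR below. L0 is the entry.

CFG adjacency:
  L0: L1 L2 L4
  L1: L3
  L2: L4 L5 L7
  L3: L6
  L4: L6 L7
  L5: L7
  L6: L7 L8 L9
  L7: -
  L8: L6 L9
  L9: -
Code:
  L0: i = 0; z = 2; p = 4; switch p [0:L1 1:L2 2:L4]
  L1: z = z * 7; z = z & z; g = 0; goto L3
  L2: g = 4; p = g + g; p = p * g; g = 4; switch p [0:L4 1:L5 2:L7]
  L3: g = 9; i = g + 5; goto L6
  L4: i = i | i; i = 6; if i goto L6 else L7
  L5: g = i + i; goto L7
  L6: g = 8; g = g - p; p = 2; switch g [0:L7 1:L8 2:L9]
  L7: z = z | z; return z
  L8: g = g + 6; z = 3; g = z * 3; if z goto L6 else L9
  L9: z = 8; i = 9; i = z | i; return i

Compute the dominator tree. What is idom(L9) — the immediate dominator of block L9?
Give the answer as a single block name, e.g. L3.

idom tree: L1←L0 L2←L0 L3←L1 L4←L0 L5←L2 L6←L0 L7←L0 L8←L6 L9←L6
Dom at joins:
  L4: preds {L0,L2}: {L0} ∩ {L0,L2} = {L0}; idom=L0
  L6: preds {L3,L4,L8}: {L0,L1,L3} ∩ {L0,L4} ∩ {L0,L6,L8} = {L0}; idom=L0
  L7: preds {L2,L4,L5,L6}: {L0,L2} ∩ {L0,L4} ∩ {L0,L2,L5} ∩ {L0,L6} = {L0}; idom=L0
  L9: preds {L6,L8}: {L0,L6} ∩ {L0,L6,L8} = {L0,L6}; idom=L6

idom(L9) = L6

Answer: L6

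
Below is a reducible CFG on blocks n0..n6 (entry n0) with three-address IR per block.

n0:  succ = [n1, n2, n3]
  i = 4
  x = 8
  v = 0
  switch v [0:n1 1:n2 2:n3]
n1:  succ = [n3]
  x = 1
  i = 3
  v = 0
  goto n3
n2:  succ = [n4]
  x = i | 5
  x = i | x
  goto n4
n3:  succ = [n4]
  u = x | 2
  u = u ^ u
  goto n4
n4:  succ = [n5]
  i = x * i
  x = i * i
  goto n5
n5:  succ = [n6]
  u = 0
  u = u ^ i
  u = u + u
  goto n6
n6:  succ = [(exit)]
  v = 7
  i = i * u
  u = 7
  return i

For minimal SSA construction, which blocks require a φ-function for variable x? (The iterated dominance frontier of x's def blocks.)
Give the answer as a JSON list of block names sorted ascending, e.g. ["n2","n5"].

Answer: ["n3", "n4"]

Working:
idom tree: n1←n0 n2←n0 n3←n0 n4←n0 n5←n4 n6←n5
Join-block Dom:
  n3: preds {n0,n1}: {n0} ∩ {n0,n1} = {n0}; idom=n0
  n4: preds {n2,n3}: {n0,n2} ∩ {n0,n3} = {n0}; idom=n0

DF derivation:
  join n3 pred n0: · stop@n0
  join n3 pred n1: n1 stop@n0
  join n4 pred n2: n2 stop@n0
  join n4 pred n3: n3 stop@n0
  n0: DF=∅
  n1: DF={n3}
  n2: DF={n4}
  n3: DF={n4}
  n4: DF=∅
  n5: DF=∅
  n6: DF=∅

φ for x: defs {n0,n1,n2,n4}
  DF⁺ = {n3,n4}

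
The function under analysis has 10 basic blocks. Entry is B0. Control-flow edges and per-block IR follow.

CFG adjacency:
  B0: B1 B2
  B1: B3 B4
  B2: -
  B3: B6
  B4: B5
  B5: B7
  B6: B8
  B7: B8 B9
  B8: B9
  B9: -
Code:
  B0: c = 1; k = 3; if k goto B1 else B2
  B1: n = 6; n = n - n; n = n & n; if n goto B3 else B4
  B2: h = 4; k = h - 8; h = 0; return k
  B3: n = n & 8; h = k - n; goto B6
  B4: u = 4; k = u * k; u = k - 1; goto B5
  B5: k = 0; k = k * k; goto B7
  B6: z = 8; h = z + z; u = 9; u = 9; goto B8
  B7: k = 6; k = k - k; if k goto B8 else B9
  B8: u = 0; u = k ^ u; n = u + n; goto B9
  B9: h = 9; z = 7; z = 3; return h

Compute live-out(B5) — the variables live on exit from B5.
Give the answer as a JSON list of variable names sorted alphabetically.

def/use:
  B0 def {c,k} use ∅
  B1 def {n} use ∅
  B2 def {h,k} use ∅
  B3 def {h,n} use {k,n}
  B4 def {k,u} use {k}
  B5 def {k} use ∅
  B6 def {h,u,z} use ∅
  B7 def {k} use ∅
  B8 def {n,u} use {k,n}
  B9 def {h,z} use ∅

Live sets:
  B0: in=∅ out={k}
  B1: in={k} out={k,n}
  B2: in=∅ out=∅
  B3: in={k,n} out={k,n}
  B4: in={k,n} out={n}
  B5: in={n} out={n}
  B6: in={k,n} out={k,n}
  B7: in={n} out={k,n}
  B8: in={k,n} out=∅
  B9: in=∅ out=∅

live-out(B5) = ["n"]

Answer: ["n"]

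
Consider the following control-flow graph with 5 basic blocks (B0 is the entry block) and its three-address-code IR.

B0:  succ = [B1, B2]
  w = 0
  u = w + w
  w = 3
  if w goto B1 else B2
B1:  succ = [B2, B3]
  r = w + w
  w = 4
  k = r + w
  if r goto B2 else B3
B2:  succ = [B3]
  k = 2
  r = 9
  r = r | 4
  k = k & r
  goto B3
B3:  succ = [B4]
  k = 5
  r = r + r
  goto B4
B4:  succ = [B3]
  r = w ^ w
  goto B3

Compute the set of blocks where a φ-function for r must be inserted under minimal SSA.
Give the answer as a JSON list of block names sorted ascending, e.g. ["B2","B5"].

idom tree: B1←B0 B2←B0 B3←B0 B4←B3
Dom at joins:
  B2: preds {B0,B1}: {B0} ∩ {B0,B1} = {B0}; idom=B0
  B3: preds {B1,B2,B4}: {B0,B1} ∩ {B0,B2} ∩ {B0,B3,B4} = {B0}; idom=B0

DF walk-up:
  B2←B0: walk · to B0
  B2←B1: walk B1 to B0
  B3←B1: walk B1 to B0
  B3←B2: walk B2 to B0
  B3←B4: walk B4→B3 to B0
  B0 → ∅
  B1 → {B2,B3}
  B2 → {B3}
  B3 → {B3}
  B4 → {B3}

φ for r: defs {B1,B2,B3,B4}
  DF⁺ = {B2,B3}

Answer: ["B2", "B3"]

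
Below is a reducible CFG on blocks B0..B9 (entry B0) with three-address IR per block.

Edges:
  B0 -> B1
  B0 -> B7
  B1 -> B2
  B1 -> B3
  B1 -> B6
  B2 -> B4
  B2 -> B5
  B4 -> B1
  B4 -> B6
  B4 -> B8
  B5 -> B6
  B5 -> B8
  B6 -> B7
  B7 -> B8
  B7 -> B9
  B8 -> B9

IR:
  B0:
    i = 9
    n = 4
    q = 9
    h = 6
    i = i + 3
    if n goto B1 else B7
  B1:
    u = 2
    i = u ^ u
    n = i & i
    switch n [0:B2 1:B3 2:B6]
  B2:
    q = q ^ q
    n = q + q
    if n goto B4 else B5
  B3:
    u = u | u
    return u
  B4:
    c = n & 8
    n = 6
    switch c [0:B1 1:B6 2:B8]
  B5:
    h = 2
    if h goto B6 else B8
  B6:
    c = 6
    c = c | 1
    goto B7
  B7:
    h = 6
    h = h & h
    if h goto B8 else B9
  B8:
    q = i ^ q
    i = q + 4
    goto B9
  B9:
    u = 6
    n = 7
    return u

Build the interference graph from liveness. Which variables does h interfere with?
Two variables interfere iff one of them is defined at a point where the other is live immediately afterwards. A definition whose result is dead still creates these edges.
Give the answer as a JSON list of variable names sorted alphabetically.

Per-block:
  B0 def {h,i,n,q} use ∅
  B1 def {i,n,u} use ∅
  B2 def {n,q} use {q}
  B3 def {u} use {u}
  B4 def {c,n} use {n}
  B5 def {h} use ∅
  B6 def {c} use ∅
  B7 def {h} use ∅
  B8 def {i,q} use {i,q}
  B9 def {n,u} use ∅

Liveness:
  live B0: ∅→{i,q}
  live B1: {q}→{i,q,u}
  live B2: {i,q}→{i,n,q}
  live B3: {u}→∅
  live B4: {i,n,q}→{i,q}
  live B5: {i,q}→{i,q}
  live B6: {i,q}→{i,q}
  live B7: {i,q}→{i,q}
  live B8: {i,q}→∅
  live B9: ∅→∅

Interfere edges:
  c: {i,n,q}
  h: {i,n,q}
  i: {c,h,n,q,u}
  n: {c,h,i,q,u}
  q: {c,h,i,n,u}
  u: {i,n,q}

N(h) = ["i", "n", "q"]

Answer: ["i", "n", "q"]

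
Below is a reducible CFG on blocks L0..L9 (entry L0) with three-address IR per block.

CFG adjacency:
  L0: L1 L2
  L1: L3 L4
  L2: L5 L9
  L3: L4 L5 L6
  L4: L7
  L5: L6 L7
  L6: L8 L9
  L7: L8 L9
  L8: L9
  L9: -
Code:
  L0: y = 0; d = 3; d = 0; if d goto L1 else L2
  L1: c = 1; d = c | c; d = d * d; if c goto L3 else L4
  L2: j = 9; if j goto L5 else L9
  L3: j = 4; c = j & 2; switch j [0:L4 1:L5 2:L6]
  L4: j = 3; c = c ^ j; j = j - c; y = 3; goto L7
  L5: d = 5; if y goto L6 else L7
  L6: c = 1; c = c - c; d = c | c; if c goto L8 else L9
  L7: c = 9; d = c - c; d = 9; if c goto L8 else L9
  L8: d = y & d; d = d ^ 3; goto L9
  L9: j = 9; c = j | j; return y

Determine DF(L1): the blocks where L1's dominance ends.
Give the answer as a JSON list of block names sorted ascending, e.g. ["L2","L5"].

Answer: ["L5", "L6", "L7"]

Working:
idom tree: L1←L0 L2←L0 L3←L1 L4←L1 L5←L0 L6←L0 L7←L0 L8←L0 L9←L0
Join-block Dom:
  L4: preds {L1,L3}: {L0,L1} ∩ {L0,L1,L3} = {L0,L1}; idom=L1
  L5: preds {L2,L3}: {L0,L2} ∩ {L0,L1,L3} = {L0}; idom=L0
  L6: preds {L3,L5}: {L0,L1,L3} ∩ {L0,L5} = {L0}; idom=L0
  L7: preds {L4,L5}: {L0,L1,L4} ∩ {L0,L5} = {L0}; idom=L0
  L8: preds {L6,L7}: {L0,L6} ∩ {L0,L7} = {L0}; idom=L0
  L9: preds {L2,L6,L7,L8}: {L0,L2} ∩ {L0,L6} ∩ {L0,L7} ∩ {L0,L8} = {L0}; idom=L0

Frontier:
  L4←L1: walk · to L1
  L4←L3: walk L3 to L1
  L5←L2: walk L2 to L0
  L5←L3: walk L3→L1 to L0
  L6←L3: walk L3→L1 to L0
  L6←L5: walk L5 to L0
  L7←L4: walk L4→L1 to L0
  L7←L5: walk L5 to L0
  L8←L6: walk L6 to L0
  L8←L7: walk L7 to L0
  L9←L2: walk L2 to L0
  L9←L6: walk L6 to L0
  L9←L7: walk L7 to L0
  L9←L8: walk L8 to L0
  L0 → ∅
  L1 → {L5,L6,L7}
  L2 → {L5,L9}
  L3 → {L4,L5,L6}
  L4 → {L7}
  L5 → {L6,L7}
  L6 → {L8,L9}
  L7 → {L8,L9}
  L8 → {L9}
  L9 → ∅

DF(L1) = ["L5", "L6", "L7"]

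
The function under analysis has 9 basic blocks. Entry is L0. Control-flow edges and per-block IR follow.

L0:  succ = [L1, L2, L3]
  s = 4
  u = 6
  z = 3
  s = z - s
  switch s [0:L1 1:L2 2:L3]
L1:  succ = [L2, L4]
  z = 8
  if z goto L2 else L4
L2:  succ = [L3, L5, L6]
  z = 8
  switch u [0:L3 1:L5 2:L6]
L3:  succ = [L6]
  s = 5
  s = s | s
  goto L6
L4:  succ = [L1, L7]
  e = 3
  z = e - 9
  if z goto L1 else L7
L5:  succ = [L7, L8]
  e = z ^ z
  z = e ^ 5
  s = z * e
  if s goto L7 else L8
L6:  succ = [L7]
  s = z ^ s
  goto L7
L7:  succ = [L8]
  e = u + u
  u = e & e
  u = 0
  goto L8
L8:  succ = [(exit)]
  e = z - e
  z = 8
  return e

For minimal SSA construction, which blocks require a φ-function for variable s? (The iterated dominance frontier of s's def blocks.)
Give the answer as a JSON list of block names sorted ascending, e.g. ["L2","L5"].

idom tree: L1←L0 L2←L0 L3←L0 L4←L1 L5←L2 L6←L0 L7←L0 L8←L0
Dom at joins:
  L1: preds {L0,L4}: {L0} ∩ {L0,L1,L4} = {L0}; idom=L0
  L2: preds {L0,L1}: {L0} ∩ {L0,L1} = {L0}; idom=L0
  L3: preds {L0,L2}: {L0} ∩ {L0,L2} = {L0}; idom=L0
  L6: preds {L2,L3}: {L0,L2} ∩ {L0,L3} = {L0}; idom=L0
  L7: preds {L4,L5,L6}: {L0,L1,L4} ∩ {L0,L2,L5} ∩ {L0,L6} = {L0}; idom=L0
  L8: preds {L5,L7}: {L0,L2,L5} ∩ {L0,L7} = {L0}; idom=L0

DF derivation:
  L1←L0: walk · to L0
  L1←L4: walk L4→L1 to L0
  L2←L0: walk · to L0
  L2←L1: walk L1 to L0
  L3←L0: walk · to L0
  L3←L2: walk L2 to L0
  L6←L2: walk L2 to L0
  L6←L3: walk L3 to L0
  L7←L4: walk L4→L1 to L0
  L7←L5: walk L5→L2 to L0
  L7←L6: walk L6 to L0
  L8←L5: walk L5→L2 to L0
  L8←L7: walk L7 to L0
  L0: DF=∅
  L1: DF={L1,L2,L7}
  L2: DF={L3,L6,L7,L8}
  L3: DF={L6}
  L4: DF={L1,L7}
  L5: DF={L7,L8}
  L6: DF={L7}
  L7: DF={L8}
  L8: DF=∅

φ for s: defs {L0,L3,L5,L6}
  DF⁺ = {L6,L7,L8}

Answer: ["L6", "L7", "L8"]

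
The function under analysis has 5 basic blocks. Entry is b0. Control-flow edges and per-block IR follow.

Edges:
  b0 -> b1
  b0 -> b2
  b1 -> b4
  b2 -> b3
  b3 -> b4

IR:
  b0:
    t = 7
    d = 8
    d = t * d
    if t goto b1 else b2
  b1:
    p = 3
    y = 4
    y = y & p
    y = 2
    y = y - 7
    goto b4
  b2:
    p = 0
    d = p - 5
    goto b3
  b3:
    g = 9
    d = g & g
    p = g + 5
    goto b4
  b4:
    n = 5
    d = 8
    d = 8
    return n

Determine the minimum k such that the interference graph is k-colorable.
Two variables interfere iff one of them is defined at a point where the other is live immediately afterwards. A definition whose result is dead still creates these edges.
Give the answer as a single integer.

Answer: 2

Working:
Block summaries:
  b0: {d,t} / ∅
  b1: {p,y} / ∅
  b2: {d,p} / ∅
  b3: {d,g,p} / ∅
  b4: {d,n} / ∅

Live sets:
  b0 li=∅ lo=∅
  b1 li=∅ lo=∅
  b2 li=∅ lo=∅
  b3 li=∅ lo=∅
  b4 li=∅ lo=∅

Interfere edges:
  d — {g,n,t}
  g — {d}
  n — {d}
  p — {y}
  t — {d}
  y — {p}

Registers:
  clique {d,g} ⇒ need ≥ 2
  2-colouring: c0={d,p}  c1={g,n,t,y}
  χ = 2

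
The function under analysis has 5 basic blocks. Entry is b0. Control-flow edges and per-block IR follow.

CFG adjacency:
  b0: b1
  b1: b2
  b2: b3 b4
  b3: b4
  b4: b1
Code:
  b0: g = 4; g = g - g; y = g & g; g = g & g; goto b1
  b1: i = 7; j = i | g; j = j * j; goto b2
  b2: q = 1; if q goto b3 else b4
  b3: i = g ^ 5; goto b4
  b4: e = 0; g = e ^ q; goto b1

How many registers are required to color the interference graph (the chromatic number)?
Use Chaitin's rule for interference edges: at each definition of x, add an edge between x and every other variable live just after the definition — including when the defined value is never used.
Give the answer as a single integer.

Answer: 3

Derivation:
def/use:
  b0: {g,y} / ∅
  b1: {i,j} / {g}
  b2: {q} / ∅
  b3: {i} / {g}
  b4: {e,g} / {q}

Liveness:
  b0: in=∅ out={g}
  b1: in={g} out={g}
  b2: in={g} out={g,q}
  b3: in={g,q} out={q}
  b4: in={q} out={g}

Conflict graph:
  e — {q}
  g — {i,j,q,y}
  i — {g,q}
  j — {g}
  q — {e,g,i}
  y — {g}

Chromatic number:
  lower bound: {g,i,q} mutually conflict ⇒ χ ≥ 3
  3-colouring: r0={e,g}  r1={j,q,y}  r2={i}
  χ = 3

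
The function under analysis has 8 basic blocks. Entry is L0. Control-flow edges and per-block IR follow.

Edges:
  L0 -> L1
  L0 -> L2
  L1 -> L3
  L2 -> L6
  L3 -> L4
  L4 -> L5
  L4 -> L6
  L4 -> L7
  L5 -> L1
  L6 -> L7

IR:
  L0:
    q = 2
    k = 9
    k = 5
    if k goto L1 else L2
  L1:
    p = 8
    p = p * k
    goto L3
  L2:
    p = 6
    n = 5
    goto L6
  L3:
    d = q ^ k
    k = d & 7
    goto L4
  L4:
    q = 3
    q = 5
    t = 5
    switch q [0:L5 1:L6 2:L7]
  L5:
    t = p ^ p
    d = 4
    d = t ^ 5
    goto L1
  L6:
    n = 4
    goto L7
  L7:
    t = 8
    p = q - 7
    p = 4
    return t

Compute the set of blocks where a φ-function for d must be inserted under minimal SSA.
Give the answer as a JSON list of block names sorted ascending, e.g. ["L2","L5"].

idom tree: L1←L0 L2←L0 L3←L1 L4←L3 L5←L4 L6←L0 L7←L0
Join-block Dom:
  L1: preds {L0,L5}: {L0} ∩ {L0,L1,L3,L4,L5} = {L0}; idom=L0
  L6: preds {L2,L4}: {L0,L2} ∩ {L0,L1,L3,L4} = {L0}; idom=L0
  L7: preds {L4,L6}: {L0,L1,L3,L4} ∩ {L0,L6} = {L0}; idom=L0

Frontier:
  join L1 pred L0: · stop@L0
  join L1 pred L5: L5→L4→L3→L1 stop@L0
  join L6 pred L2: L2 stop@L0
  join L6 pred L4: L4→L3→L1 stop@L0
  join L7 pred L4: L4→L3→L1 stop@L0
  join L7 pred L6: L6 stop@L0
  DF(L0)=∅
  DF(L1)={L1,L6,L7}
  DF(L2)={L6}
  DF(L3)={L1,L6,L7}
  DF(L4)={L1,L6,L7}
  DF(L5)={L1}
  DF(L6)={L7}
  DF(L7)=∅

φ for d: defs {L3,L5}
  DF⁺ = {L1,L6,L7}

Answer: ["L1", "L6", "L7"]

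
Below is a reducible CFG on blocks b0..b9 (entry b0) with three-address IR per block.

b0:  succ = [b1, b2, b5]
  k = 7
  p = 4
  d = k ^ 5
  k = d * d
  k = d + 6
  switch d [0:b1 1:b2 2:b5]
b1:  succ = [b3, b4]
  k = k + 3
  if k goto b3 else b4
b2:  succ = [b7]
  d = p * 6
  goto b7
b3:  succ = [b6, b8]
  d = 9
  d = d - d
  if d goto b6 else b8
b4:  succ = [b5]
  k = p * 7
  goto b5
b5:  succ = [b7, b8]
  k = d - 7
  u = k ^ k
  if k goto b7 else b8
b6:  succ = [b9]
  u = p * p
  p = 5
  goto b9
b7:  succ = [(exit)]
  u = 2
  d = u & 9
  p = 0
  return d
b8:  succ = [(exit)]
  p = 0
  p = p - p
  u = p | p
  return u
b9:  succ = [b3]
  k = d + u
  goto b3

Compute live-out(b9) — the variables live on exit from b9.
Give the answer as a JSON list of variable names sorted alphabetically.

Answer: ["p"]

Analysis:
Block summaries:
  b0: def={d,k,p} ue=∅
  b1: def={k} ue={k}
  b2: def={d} ue={p}
  b3: def={d} ue=∅
  b4: def={k} ue={p}
  b5: def={k,u} ue={d}
  b6: def={p,u} ue={p}
  b7: def={d,p,u} ue=∅
  b8: def={p,u} ue=∅
  b9: def={k} ue={d,u}

Liveness:
  b0: in=∅ out={d,k,p}
  b1: in={d,k,p} out={d,p}
  b2: in={p} out=∅
  b3: in={p} out={d,p}
  b4: in={d,p} out={d}
  b5: in={d} out=∅
  b6: in={d,p} out={d,p,u}
  b7: in=∅ out=∅
  b8: in=∅ out=∅
  b9: in={d,p,u} out={p}

live-out(b9) = ["p"]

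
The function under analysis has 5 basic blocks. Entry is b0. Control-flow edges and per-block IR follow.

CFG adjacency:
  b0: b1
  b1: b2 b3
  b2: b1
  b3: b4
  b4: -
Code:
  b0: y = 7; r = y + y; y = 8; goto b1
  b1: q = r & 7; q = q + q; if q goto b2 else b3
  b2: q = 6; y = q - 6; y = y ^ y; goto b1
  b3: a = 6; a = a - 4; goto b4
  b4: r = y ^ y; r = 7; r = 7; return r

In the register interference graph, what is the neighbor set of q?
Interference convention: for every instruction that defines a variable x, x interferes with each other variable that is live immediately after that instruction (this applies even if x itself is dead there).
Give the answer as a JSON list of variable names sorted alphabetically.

Answer: ["r", "y"]

Working:
Block summaries:
  b0: def={r,y} ue=∅
  b1: def={q} ue={r}
  b2: def={q,y} ue=∅
  b3: def={a} ue=∅
  b4: def={r} ue={y}

Liveness:
  b0 li=∅ lo={r,y}
  b1 li={r,y} lo={r,y}
  b2 li={r} lo={r,y}
  b3 li={y} lo={y}
  b4 li={y} lo=∅

Conflict graph:
  a — {y}
  q — {r,y}
  r — {q,y}
  y — {a,q,r}

N(q) = ["r", "y"]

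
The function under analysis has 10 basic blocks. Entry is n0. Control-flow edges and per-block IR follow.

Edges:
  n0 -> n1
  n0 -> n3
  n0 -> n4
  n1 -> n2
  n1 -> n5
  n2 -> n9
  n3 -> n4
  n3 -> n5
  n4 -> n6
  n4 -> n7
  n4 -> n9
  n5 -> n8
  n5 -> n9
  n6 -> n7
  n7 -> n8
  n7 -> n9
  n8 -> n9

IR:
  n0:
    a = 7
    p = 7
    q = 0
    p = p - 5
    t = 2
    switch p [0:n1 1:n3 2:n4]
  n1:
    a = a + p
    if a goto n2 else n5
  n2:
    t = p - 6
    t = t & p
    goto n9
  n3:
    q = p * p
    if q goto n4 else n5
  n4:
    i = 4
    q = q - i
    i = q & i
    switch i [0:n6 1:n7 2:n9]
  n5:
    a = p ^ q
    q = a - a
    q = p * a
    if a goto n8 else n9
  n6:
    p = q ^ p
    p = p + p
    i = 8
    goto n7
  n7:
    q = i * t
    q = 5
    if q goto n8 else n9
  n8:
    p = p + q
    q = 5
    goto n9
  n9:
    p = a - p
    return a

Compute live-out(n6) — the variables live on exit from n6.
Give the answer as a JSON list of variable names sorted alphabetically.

Per-block:
  n0 def {a,p,q,t} use ∅
  n1 def {a} use {a,p}
  n2 def {t} use {p}
  n3 def {q} use {p}
  n4 def {i,q} use {q}
  n5 def {a,q} use {p,q}
  n6 def {i,p} use {p,q}
  n7 def {q} use {i,t}
  n8 def {p,q} use {p,q}
  n9 def {p} use {a,p}

Backward fixpoint:
  n0: in=∅ out={a,p,q,t}
  n1: in={a,p,q} out={a,p,q}
  n2: in={a,p} out={a,p}
  n3: in={a,p,t} out={a,p,q,t}
  n4: in={a,p,q,t} out={a,i,p,q,t}
  n5: in={p,q} out={a,p,q}
  n6: in={a,p,q,t} out={a,i,p,t}
  n7: in={a,i,p,t} out={a,p,q}
  n8: in={a,p,q} out={a,p}
  n9: in={a,p} out=∅

live-out(n6) = ["a", "i", "p", "t"]

Answer: ["a", "i", "p", "t"]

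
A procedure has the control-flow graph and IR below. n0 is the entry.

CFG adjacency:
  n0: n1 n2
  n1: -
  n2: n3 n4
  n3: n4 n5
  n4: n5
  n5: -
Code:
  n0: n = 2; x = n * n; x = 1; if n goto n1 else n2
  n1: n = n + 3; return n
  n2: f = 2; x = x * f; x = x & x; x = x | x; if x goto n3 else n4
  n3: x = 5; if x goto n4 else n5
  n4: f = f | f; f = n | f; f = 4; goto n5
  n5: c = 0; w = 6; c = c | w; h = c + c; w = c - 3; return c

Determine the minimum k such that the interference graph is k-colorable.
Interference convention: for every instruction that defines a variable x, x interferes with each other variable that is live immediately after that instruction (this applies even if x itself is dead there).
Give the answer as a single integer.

Answer: 3

Working:
Per-block:
  n0 def {n,x} use ∅
  n1 def {n} use {n}
  n2 def {f,x} use {x}
  n3 def {x} use ∅
  n4 def {f} use {f,n}
  n5 def {c,h,w} use ∅

Live sets:
  n0 li=∅ lo={n,x}
  n1 li={n} lo=∅
  n2 li={n,x} lo={f,n}
  n3 li={f,n} lo={f,n}
  n4 li={f,n} lo=∅
  n5 li=∅ lo=∅

Interference:
  c↔{h,w}
  f↔{n,x}
  h↔{c}
  n↔{f,x}
  w↔{c}
  x↔{f,n}

Chromatic number:
  lower bound: {f,n,x} mutually conflict ⇒ χ ≥ 3
  assign c→c0 f→c0 h→c1 n→c1 w→c1 x→c2 — no edge inside a register ⇒ χ ≤ 3
  χ = 3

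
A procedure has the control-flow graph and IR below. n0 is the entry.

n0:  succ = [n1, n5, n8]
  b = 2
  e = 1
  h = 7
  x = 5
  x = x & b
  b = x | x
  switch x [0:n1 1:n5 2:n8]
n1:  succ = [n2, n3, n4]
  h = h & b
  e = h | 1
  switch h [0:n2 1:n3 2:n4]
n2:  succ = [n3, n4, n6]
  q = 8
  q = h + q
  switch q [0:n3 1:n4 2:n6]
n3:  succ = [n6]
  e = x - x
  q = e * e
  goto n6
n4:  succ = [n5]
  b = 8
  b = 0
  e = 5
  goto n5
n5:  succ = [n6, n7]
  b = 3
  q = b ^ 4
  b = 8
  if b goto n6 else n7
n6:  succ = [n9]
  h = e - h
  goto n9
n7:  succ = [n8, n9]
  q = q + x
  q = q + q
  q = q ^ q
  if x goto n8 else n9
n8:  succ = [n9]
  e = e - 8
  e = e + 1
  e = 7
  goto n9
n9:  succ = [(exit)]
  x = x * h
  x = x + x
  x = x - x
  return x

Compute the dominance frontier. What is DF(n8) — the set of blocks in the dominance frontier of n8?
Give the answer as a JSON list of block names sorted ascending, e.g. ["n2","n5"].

Answer: ["n9"]

Derivation:
idom tree: n1←n0 n2←n1 n3←n1 n4←n1 n5←n0 n6←n0 n7←n5 n8←n0 n9←n0
Dom∩ at merges:
  n3: preds {n1,n2}: {n0,n1} ∩ {n0,n1,n2} = {n0,n1}; idom=n1
  n4: preds {n1,n2}: {n0,n1} ∩ {n0,n1,n2} = {n0,n1}; idom=n1
  n5: preds {n0,n4}: {n0} ∩ {n0,n1,n4} = {n0}; idom=n0
  n6: preds {n2,n3,n5}: {n0,n1,n2} ∩ {n0,n1,n3} ∩ {n0,n5} = {n0}; idom=n0
  n8: preds {n0,n7}: {n0} ∩ {n0,n5,n7} = {n0}; idom=n0
  n9: preds {n6,n7,n8}: {n0,n6} ∩ {n0,n5,n7} ∩ {n0,n8} = {n0}; idom=n0

DF derivation:
  n3←n1: walk · to n1
  n3←n2: walk n2 to n1
  n4←n1: walk · to n1
  n4←n2: walk n2 to n1
  n5←n0: walk · to n0
  n5←n4: walk n4→n1 to n0
  n6←n2: walk n2→n1 to n0
  n6←n3: walk n3→n1 to n0
  n6←n5: walk n5 to n0
  n8←n0: walk · to n0
  n8←n7: walk n7→n5 to n0
  n9←n6: walk n6 to n0
  n9←n7: walk n7→n5 to n0
  n9←n8: walk n8 to n0
  n0: DF=∅
  n1: DF={n5,n6}
  n2: DF={n3,n4,n6}
  n3: DF={n6}
  n4: DF={n5}
  n5: DF={n6,n8,n9}
  n6: DF={n9}
  n7: DF={n8,n9}
  n8: DF={n9}
  n9: DF=∅

DF(n8) = ["n9"]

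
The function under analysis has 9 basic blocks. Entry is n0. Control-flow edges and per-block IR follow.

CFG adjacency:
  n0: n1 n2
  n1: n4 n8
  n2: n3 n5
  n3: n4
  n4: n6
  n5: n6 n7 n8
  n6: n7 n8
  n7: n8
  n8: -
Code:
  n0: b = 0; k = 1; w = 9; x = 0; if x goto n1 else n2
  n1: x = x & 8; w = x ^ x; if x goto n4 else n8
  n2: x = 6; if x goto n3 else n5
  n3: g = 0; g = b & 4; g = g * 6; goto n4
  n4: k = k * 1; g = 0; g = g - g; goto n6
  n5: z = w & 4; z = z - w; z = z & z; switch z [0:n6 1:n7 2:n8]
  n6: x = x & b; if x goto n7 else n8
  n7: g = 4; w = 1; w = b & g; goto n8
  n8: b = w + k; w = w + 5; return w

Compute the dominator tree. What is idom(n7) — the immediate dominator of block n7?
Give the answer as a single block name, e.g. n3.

Answer: n0

Analysis:
idom tree: n1←n0 n2←n0 n3←n2 n4←n0 n5←n2 n6←n0 n7←n0 n8←n0
Dom∩ at merges:
  n4: preds {n1,n3}: {n0,n1} ∩ {n0,n2,n3} = {n0}; idom=n0
  n6: preds {n4,n5}: {n0,n4} ∩ {n0,n2,n5} = {n0}; idom=n0
  n7: preds {n5,n6}: {n0,n2,n5} ∩ {n0,n6} = {n0}; idom=n0
  n8: preds {n1,n5,n6,n7}: {n0,n1} ∩ {n0,n2,n5} ∩ {n0,n6} ∩ {n0,n7} = {n0}; idom=n0

idom(n7) = n0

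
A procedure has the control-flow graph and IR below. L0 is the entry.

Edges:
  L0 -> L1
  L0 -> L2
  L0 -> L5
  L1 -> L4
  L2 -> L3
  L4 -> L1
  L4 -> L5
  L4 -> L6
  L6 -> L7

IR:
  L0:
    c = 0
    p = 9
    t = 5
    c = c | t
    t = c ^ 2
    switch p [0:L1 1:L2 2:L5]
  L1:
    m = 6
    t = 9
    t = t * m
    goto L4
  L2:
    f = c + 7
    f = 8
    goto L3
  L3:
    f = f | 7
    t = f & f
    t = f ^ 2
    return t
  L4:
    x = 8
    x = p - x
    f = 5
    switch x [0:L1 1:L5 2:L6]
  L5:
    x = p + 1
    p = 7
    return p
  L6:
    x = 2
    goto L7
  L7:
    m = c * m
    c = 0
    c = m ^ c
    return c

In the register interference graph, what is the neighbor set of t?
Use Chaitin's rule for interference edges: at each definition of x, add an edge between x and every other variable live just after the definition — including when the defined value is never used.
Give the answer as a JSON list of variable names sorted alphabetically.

Block summaries:
  L0 def {c,p,t} use ∅
  L1 def {m,t} use ∅
  L2 def {f} use {c}
  L3 def {f,t} use {f}
  L4 def {f,x} use {p}
  L5 def {p,x} use {p}
  L6 def {x} use ∅
  L7 def {c,m} use {c,m}

Backward fixpoint:
  L0: in=∅ out={c,p}
  L1: in={c,p} out={c,m,p}
  L2: in={c} out={f}
  L3: in={f} out=∅
  L4: in={c,m,p} out={c,m,p}
  L5: in={p} out=∅
  L6: in={c,m} out={c,m}
  L7: in={c,m} out=∅

Interference:
  c↔{f,m,p,t,x}
  f↔{c,m,p,t,x}
  m↔{c,f,p,t,x}
  p↔{c,f,m,t,x}
  t↔{c,f,m,p}
  x↔{c,f,m,p}

N(t) = ["c", "f", "m", "p"]

Answer: ["c", "f", "m", "p"]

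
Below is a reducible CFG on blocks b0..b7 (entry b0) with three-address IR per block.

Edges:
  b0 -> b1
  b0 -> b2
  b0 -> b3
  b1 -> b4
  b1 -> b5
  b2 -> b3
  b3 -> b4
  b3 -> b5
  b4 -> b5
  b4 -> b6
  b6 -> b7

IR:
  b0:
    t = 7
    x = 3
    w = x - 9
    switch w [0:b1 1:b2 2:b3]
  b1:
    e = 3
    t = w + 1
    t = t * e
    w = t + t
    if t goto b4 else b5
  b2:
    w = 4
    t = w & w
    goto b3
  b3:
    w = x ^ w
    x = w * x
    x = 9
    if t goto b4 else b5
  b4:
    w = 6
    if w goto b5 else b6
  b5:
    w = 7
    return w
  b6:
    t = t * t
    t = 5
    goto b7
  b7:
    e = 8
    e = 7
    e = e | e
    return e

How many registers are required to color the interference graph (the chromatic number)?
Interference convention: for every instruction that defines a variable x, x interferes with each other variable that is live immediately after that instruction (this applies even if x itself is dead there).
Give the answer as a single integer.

def/use:
  b0: def={t,w,x} ue=∅
  b1: def={e,t,w} ue={w}
  b2: def={t,w} ue=∅
  b3: def={w,x} ue={t,w,x}
  b4: def={w} ue=∅
  b5: def={w} ue=∅
  b6: def={t} ue={t}
  b7: def={e} ue=∅

Backward fixpoint:
  b0 li=∅ lo={t,w,x}
  b1 li={w} lo={t}
  b2 li={x} lo={t,w,x}
  b3 li={t,w,x} lo={t}
  b4 li={t} lo={t}
  b5 li=∅ lo=∅
  b6 li={t} lo=∅
  b7 li=∅ lo=∅

Conflict graph:
  e — {t,w}
  t — {e,w,x}
  w — {e,t,x}
  x — {t,w}

Chromatic number:
  {e,t,w} pairwise interfere (3-clique) ⇒ χ ≥ 3
  3-colouring: c0={t}  c1={w}  c2={e,x}
  χ = 3

Answer: 3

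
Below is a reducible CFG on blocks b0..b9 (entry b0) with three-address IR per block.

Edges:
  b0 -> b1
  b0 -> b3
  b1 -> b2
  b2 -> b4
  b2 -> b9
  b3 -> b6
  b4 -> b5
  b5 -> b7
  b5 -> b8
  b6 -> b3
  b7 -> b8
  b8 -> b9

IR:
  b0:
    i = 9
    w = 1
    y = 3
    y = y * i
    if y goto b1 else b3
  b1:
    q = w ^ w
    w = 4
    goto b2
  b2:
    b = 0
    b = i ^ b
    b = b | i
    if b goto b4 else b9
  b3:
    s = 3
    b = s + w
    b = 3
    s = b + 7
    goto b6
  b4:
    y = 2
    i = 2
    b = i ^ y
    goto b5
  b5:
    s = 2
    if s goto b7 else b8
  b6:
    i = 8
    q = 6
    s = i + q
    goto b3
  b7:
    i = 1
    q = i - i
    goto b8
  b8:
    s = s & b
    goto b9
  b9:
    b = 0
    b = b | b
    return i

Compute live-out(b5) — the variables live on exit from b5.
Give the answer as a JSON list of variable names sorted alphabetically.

def/use:
  b0: {i,w,y} / ∅
  b1: {q,w} / {w}
  b2: {b} / {i}
  b3: {b,s} / {w}
  b4: {b,i,y} / ∅
  b5: {s} / ∅
  b6: {i,q,s} / ∅
  b7: {i,q} / ∅
  b8: {s} / {b,s}
  b9: {b} / {i}

Liveness:
  live b0: ∅→{i,w}
  live b1: {i,w}→{i}
  live b2: {i}→{i}
  live b3: {w}→{w}
  live b4: ∅→{b,i}
  live b5: {b,i}→{b,i,s}
  live b6: {w}→{w}
  live b7: {b,s}→{b,i,s}
  live b8: {b,i,s}→{i}
  live b9: {i}→∅

live-out(b5) = ["b", "i", "s"]

Answer: ["b", "i", "s"]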